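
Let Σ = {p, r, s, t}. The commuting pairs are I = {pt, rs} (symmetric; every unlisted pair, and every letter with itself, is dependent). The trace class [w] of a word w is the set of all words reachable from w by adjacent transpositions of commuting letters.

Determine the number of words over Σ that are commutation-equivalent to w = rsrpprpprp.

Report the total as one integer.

piece 0:r — minimal
piece 1:s — minimal
piece 2:r rests on {0:r}
piece 3:p rests on {1:s, 2:r}
piece 4:p rests on {3:p}
piece 5:r rests on {4:p}
piece 6:p rests on {5:r}
piece 7:p rests on {6:p}
piece 8:r rests on {7:p}
piece 9:p rests on {8:r}
minimal pieces: {0:r, 1:s}
ways to finish when only these pieces remain (= sum over removing one remaining piece with nothing left below it):
  1 left: {9}→1
  2 left: {8,9}→1
  3 left: {7,8,9}→1
  4 left: {6,7,8,9}→1
  5 left: {5,6,7,8,9}→1
  6 left: {4,5,6,7,8,9}→1
  7 left: {3,4,5,6,7,8,9}→1
  8 left: {1,3,4,5,6,7,8,9}→1  {2,3,4,5,6,7,8,9}→1
  placing 0:r first → 2 extensions
  placing 1:s first → 1 extensions
total linear extensions = 3

3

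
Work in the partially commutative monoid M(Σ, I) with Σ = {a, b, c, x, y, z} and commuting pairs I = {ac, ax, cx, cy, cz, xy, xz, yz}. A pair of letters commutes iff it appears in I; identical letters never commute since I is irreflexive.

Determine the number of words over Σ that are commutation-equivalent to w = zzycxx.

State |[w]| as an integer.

#0=z has no predecessor
#1=z depends on [0:z]
#2=y has no predecessor
#3=c has no predecessor
#4=x has no predecessor
#5=x depends on [4:x]
sources: [0:z, 2:y, 3:c, 4:x]
N(rest) = Σ N(rest − s) over sources s of rest; N(one piece) = 1:
  size 1 → [1]=1  [2]=1  [3]=1  [5]=1
  size 2 → [0,1]=1  [1,2]=2  [1,3]=2  [1,5]=2  [2,3]=2  [2,5]=2  [3,5]=2  [4,5]=1
  size 3 → [0,1,2]=3  [0,1,3]=3  [0,1,5]=3  [1,2,3]=6  [1,2,5]=6  [1,3,5]=6  [1,4,5]=3  [2,3,5]=6  [2,4,5]=3  [3,4,5]=3
  size 4 → [0,1,2,3]=12  [0,1,2,5]=12  [0,1,3,5]=12  [0,1,4,5]=6  [1,2,3,5]=24  [1,2,4,5]=12  [1,3,4,5]=12  [2,3,4,5]=12
  first=0(z) contributes 60
  first=2(y) contributes 30
  first=3(c) contributes 30
  first=4(x) contributes 60
|[w]| = 180

180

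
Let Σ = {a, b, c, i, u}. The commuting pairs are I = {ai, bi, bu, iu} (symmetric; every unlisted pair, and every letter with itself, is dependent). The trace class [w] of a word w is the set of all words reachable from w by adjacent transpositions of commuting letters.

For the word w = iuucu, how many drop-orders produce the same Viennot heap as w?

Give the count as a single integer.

0(i) covers ∅
1(u) covers ∅
2(u) covers 1:u
3(c) covers 0:i, 2:u
4(u) covers 3:c
floor of heap: 0:i, 1:u
completions by unplaced set U, small U first (add the entries for U minus each lowest piece of U):
  |U|=1: {4}:1
  |U|=2: {3,4}:1
  |U|=3: {0,3,4}:1  {2,3,4}:1
  start at 0(i): 1
  start at 1(u): 2
sum over floor = 3

3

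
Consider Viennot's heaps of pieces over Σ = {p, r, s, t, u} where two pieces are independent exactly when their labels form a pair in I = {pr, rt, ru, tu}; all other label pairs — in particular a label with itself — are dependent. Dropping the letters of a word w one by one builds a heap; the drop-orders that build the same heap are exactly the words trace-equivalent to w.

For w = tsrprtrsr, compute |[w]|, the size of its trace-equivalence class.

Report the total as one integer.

10

0(t) covers ∅
1(s) covers 0:t
2(r) covers 1:s
3(p) covers 1:s
4(r) covers 2:r
5(t) covers 3:p
6(r) covers 4:r
7(s) covers 5:t, 6:r
8(r) covers 7:s
floor of heap: 0:t
completions by unplaced set U, small U first (add the entries for U minus each lowest piece of U):
  |U|=1: {8}:1
  |U|=2: {7,8}:1
  |U|=3: {5,7,8}:1  {6,7,8}:1
  |U|=4: {3,5,7,8}:1  {4,6,7,8}:1  {5,6,7,8}:2
  |U|=5: {2,4,6,7,8}:1  {3,5,6,7,8}:3  {4,5,6,7,8}:3
  |U|=6: {2,4,5,6,7,8}:4  {3,4,5,6,7,8}:6
  |U|=7: {2,3,4,5,6,7,8}:10
  start at 0(t): 10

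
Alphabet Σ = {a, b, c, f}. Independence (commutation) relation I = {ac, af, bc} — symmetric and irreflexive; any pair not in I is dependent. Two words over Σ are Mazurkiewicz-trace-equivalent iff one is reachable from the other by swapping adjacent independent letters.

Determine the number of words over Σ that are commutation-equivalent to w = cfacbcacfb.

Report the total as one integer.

58

0(c) covers ∅
1(f) covers 0:c
2(a) covers ∅
3(c) covers 1:f
4(b) covers 1:f, 2:a
5(c) covers 3:c
6(a) covers 4:b
7(c) covers 5:c
8(f) covers 4:b, 7:c
9(b) covers 6:a, 8:f
floor of heap: 0:c, 2:a
completions by unplaced set U, small U first (add the entries for U minus each lowest piece of U):
  |U|=1: {9}:1
  |U|=2: {6,9}:1  {8,9}:1
  |U|=3: {6,8,9}:2  {7,8,9}:1
  |U|=4: {4,6,8,9}:2  {5,7,8,9}:1  {6,7,8,9}:3
  |U|=5: {2,4,6,8,9}:2  {3,5,7,8,9}:1  {4,6,7,8,9}:5  {5,6,7,8,9}:4
  |U|=6: {2,4,6,7,8,9}:7  {3,5,6,7,8,9}:5  {4,5,6,7,8,9}:9
  |U|=7: {2,4,5,6,7,8,9}:16  {3,4,5,6,7,8,9}:14
  |U|=8: {1,3,4,5,6,7,8,9}:14  {2,3,4,5,6,7,8,9}:30
  start at 0(c): 44
  start at 2(a): 14
sum over floor = 58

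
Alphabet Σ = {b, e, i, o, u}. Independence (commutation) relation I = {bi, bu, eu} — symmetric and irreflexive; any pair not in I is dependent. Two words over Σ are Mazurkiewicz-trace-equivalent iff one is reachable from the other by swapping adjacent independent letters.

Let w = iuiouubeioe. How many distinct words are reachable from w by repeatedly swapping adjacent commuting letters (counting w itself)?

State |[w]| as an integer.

6

0(i) covers ∅
1(u) covers 0:i
2(i) covers 1:u
3(o) covers 2:i
4(u) covers 3:o
5(u) covers 4:u
6(b) covers 3:o
7(e) covers 6:b
8(i) covers 5:u, 7:e
9(o) covers 8:i
10(e) covers 9:o
floor of heap: 0:i
completions by unplaced set U, small U first (add the entries for U minus each lowest piece of U):
  |U|=1: {10}:1
  |U|=2: {9,10}:1
  |U|=3: {8,9,10}:1
  |U|=4: {5,8,9,10}:1  {7,8,9,10}:1
  |U|=5: {4,5,8,9,10}:1  {5,7,8,9,10}:2  {6,7,8,9,10}:1
  |U|=6: {4,5,7,8,9,10}:3  {5,6,7,8,9,10}:3
  |U|=7: {4,5,6,7,8,9,10}:6
  |U|=8: {3,4,5,6,7,8,9,10}:6
  |U|=9: {2,3,4,5,6,7,8,9,10}:6
  start at 0(i): 6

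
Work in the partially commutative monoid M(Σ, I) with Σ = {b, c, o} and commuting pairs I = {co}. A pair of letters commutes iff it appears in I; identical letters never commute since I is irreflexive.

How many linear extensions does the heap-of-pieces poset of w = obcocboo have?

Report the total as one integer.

3

piece 0:o — minimal
piece 1:b rests on {0:o}
piece 2:c rests on {1:b}
piece 3:o rests on {1:b}
piece 4:c rests on {2:c}
piece 5:b rests on {3:o, 4:c}
piece 6:o rests on {5:b}
piece 7:o rests on {6:o}
minimal pieces: {0:o}
ways to finish when only these pieces remain (= sum over removing one remaining piece with nothing left below it):
  1 left: {7}→1
  2 left: {6,7}→1
  3 left: {5,6,7}→1
  4 left: {3,5,6,7}→1  {4,5,6,7}→1
  5 left: {2,4,5,6,7}→1  {3,4,5,6,7}→2
  6 left: {2,3,4,5,6,7}→3
  placing 0:o first → 3 extensions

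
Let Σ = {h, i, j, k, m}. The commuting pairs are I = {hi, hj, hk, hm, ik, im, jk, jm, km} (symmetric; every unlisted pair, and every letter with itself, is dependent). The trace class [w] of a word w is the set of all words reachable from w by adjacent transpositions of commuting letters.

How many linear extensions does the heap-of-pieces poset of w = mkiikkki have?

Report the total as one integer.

280

0(m) covers ∅
1(k) covers ∅
2(i) covers ∅
3(i) covers 2:i
4(k) covers 1:k
5(k) covers 4:k
6(k) covers 5:k
7(i) covers 3:i
floor of heap: 0:m, 1:k, 2:i
completions by unplaced set U, small U first (add the entries for U minus each lowest piece of U):
  |U|=1: {0}:1  {6}:1  {7}:1
  |U|=2: {0,6}:2  {0,7}:2  {3,7}:1  {5,6}:1  {6,7}:2
  |U|=3: {0,3,7}:3  {0,5,6}:3  {0,6,7}:6  {2,3,7}:1  {3,6,7}:3  {4,5,6}:1  {5,6,7}:3
  |U|=4: {0,2,3,7}:4  {0,3,6,7}:12  {0,4,5,6}:4  {0,5,6,7}:12  {1,4,5,6}:1  {2,3,6,7}:4  {3,5,6,7}:6  {4,5,6,7}:4
  |U|=5: {0,1,4,5,6}:5  {0,2,3,6,7}:20  {0,3,5,6,7}:30  {0,4,5,6,7}:20  {1,4,5,6,7}:5  {2,3,5,6,7}:10  {3,4,5,6,7}:10
  |U|=6: {0,1,4,5,6,7}:30  {0,2,3,5,6,7}:60  {0,3,4,5,6,7}:60  {1,3,4,5,6,7}:15  {2,3,4,5,6,7}:20
  start at 0(m): 35
  start at 1(k): 140
  start at 2(i): 105
sum over floor = 280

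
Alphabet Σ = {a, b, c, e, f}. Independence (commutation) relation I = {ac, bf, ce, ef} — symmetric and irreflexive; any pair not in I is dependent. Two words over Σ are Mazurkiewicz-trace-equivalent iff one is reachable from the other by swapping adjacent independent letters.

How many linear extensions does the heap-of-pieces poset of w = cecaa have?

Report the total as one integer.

10

#0=c has no predecessor
#1=e has no predecessor
#2=c depends on [0:c]
#3=a depends on [1:e]
#4=a depends on [3:a]
sources: [0:c, 1:e]
N(rest) = Σ N(rest − s) over sources s of rest; N(one piece) = 1:
  size 1 → [2]=1  [4]=1
  size 2 → [0,2]=1  [2,4]=2  [3,4]=1
  size 3 → [0,2,4]=3  [1,3,4]=1  [2,3,4]=3
  first=0(c) contributes 4
  first=1(e) contributes 6
|[w]| = 10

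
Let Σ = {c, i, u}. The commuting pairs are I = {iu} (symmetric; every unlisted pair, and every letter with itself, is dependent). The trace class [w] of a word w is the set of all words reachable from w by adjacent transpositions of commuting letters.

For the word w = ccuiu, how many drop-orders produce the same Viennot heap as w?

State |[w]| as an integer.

3

0(c) covers ∅
1(c) covers 0:c
2(u) covers 1:c
3(i) covers 1:c
4(u) covers 2:u
floor of heap: 0:c
completions by unplaced set U, small U first (add the entries for U minus each lowest piece of U):
  |U|=1: {3}:1  {4}:1
  |U|=2: {2,4}:1  {3,4}:2
  |U|=3: {2,3,4}:3
  start at 0(c): 3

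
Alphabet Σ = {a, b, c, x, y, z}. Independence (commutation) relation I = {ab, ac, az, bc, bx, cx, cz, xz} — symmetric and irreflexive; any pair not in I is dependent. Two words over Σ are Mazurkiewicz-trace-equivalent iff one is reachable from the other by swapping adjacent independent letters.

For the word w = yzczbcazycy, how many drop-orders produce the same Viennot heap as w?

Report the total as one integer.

piece 0:y — minimal
piece 1:z rests on {0:y}
piece 2:c rests on {0:y}
piece 3:z rests on {1:z}
piece 4:b rests on {3:z}
piece 5:c rests on {2:c}
piece 6:a rests on {0:y}
piece 7:z rests on {4:b}
piece 8:y rests on {5:c, 6:a, 7:z}
piece 9:c rests on {8:y}
piece 10:y rests on {9:c}
minimal pieces: {0:y}
ways to finish when only these pieces remain (= sum over removing one remaining piece with nothing left below it):
  1 left: {10}→1
  2 left: {9,10}→1
  3 left: {8,9,10}→1
  4 left: {5,8,9,10}→1  {6,8,9,10}→1  {7,8,9,10}→1
  5 left: {2,5,8,9,10}→1  {4,7,8,9,10}→1  {5,6,8,9,10}→2  {5,7,8,9,10}→2  {6,7,8,9,10}→2
  6 left: {2,5,6,8,9,10}→3  {2,5,7,8,9,10}→3  {3,4,7,8,9,10}→1  {4,5,7,8,9,10}→3  {4,6,7,8,9,10}→3  {5,6,7,8,9,10}→6
  7 left: {1,3,4,7,8,9,10}→1  {2,4,5,7,8,9,10}→6  {2,5,6,7,8,9,10}→12  {3,4,5,7,8,9,10}→4  {3,4,6,7,8,9,10}→4  {4,5,6,7,8,9,10}→12
  8 left: {1,3,4,5,7,8,9,10}→5  {1,3,4,6,7,8,9,10}→5  {2,3,4,5,7,8,9,10}→10  {2,4,5,6,7,8,9,10}→30  {3,4,5,6,7,8,9,10}→20
  9 left: {1,2,3,4,5,7,8,9,10}→15  {1,3,4,5,6,7,8,9,10}→30  {2,3,4,5,6,7,8,9,10}→60
  placing 0:y first → 105 extensions

105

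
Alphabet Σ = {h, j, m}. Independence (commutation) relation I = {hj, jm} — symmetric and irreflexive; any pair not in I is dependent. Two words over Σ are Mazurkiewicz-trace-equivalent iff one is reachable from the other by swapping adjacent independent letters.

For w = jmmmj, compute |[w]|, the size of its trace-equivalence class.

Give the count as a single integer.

drop 0:j onto floor
drop 1:m onto floor
drop 2:m onto {1:m}
drop 3:m onto {2:m}
drop 4:j onto {0:j}
ground layer = {0:j, 1:m}
drop-orders for the pieces not yet dropped (sum over which currently-grounded one goes next):
  1 to go: {3} 1  {4} 1
  2 to go: {0,4} 1  {2,3} 1  {3,4} 2
  3 to go: {0,3,4} 3  {1,2,3} 1  {2,3,4} 3
  if 0:j drops first: 4 orders
  if 1:m drops first: 6 orders
heap linearizations: 10

10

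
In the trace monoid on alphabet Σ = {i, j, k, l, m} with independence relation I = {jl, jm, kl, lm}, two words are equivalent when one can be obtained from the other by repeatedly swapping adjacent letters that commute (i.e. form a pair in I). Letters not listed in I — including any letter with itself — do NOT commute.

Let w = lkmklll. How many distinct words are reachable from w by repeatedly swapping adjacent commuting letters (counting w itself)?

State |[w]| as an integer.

35

#0=l has no predecessor
#1=k has no predecessor
#2=m depends on [1:k]
#3=k depends on [2:m]
#4=l depends on [0:l]
#5=l depends on [4:l]
#6=l depends on [5:l]
sources: [0:l, 1:k]
N(rest) = Σ N(rest − s) over sources s of rest; N(one piece) = 1:
  size 1 → [3]=1  [6]=1
  size 2 → [2,3]=1  [3,6]=2  [5,6]=1
  size 3 → [1,2,3]=1  [2,3,6]=3  [3,5,6]=3  [4,5,6]=1
  size 4 → [0,4,5,6]=1  [1,2,3,6]=4  [2,3,5,6]=6  [3,4,5,6]=4
  size 5 → [0,3,4,5,6]=5  [1,2,3,5,6]=10  [2,3,4,5,6]=10
  first=0(l) contributes 20
  first=1(k) contributes 15
|[w]| = 35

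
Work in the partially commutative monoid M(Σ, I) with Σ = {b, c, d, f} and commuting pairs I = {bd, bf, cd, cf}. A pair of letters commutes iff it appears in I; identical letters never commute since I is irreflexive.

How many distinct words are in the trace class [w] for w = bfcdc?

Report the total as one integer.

10

#0=b has no predecessor
#1=f has no predecessor
#2=c depends on [0:b]
#3=d depends on [1:f]
#4=c depends on [2:c]
sources: [0:b, 1:f]
N(rest) = Σ N(rest − s) over sources s of rest; N(one piece) = 1:
  size 1 → [3]=1  [4]=1
  size 2 → [1,3]=1  [2,4]=1  [3,4]=2
  size 3 → [0,2,4]=1  [1,3,4]=3  [2,3,4]=3
  first=0(b) contributes 6
  first=1(f) contributes 4
|[w]| = 10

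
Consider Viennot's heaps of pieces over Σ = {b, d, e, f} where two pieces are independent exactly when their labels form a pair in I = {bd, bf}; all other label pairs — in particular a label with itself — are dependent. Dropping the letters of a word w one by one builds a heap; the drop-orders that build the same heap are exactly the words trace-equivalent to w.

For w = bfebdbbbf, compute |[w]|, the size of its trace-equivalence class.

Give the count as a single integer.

30

#0=b has no predecessor
#1=f has no predecessor
#2=e depends on [0:b, 1:f]
#3=b depends on [2:e]
#4=d depends on [2:e]
#5=b depends on [3:b]
#6=b depends on [5:b]
#7=b depends on [6:b]
#8=f depends on [4:d]
sources: [0:b, 1:f]
N(rest) = Σ N(rest − s) over sources s of rest; N(one piece) = 1:
  size 1 → [7]=1  [8]=1
  size 2 → [4,8]=1  [6,7]=1  [7,8]=2
  size 3 → [4,7,8]=3  [5,6,7]=1  [6,7,8]=3
  size 4 → [3,5,6,7]=1  [4,6,7,8]=6  [5,6,7,8]=4
  size 5 → [3,5,6,7,8]=5  [4,5,6,7,8]=10
  size 6 → [3,4,5,6,7,8]=15
  size 7 → [2,3,4,5,6,7,8]=15
  first=0(b) contributes 15
  first=1(f) contributes 15
|[w]| = 30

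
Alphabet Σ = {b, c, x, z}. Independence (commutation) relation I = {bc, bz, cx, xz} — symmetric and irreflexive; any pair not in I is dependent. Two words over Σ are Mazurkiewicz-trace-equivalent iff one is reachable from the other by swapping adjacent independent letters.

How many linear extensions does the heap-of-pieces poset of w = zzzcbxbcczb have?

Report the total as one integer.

330

0(z) covers ∅
1(z) covers 0:z
2(z) covers 1:z
3(c) covers 2:z
4(b) covers ∅
5(x) covers 4:b
6(b) covers 5:x
7(c) covers 3:c
8(c) covers 7:c
9(z) covers 8:c
10(b) covers 6:b
floor of heap: 0:z, 4:b
completions by unplaced set U, small U first (add the entries for U minus each lowest piece of U):
  |U|=1: {9}:1  {10}:1
  |U|=2: {6,10}:1  {8,9}:1  {9,10}:2
  |U|=3: {5,6,10}:1  {6,9,10}:3  {7,8,9}:1  {8,9,10}:3
  |U|=4: {3,7,8,9}:1  {4,5,6,10}:1  {5,6,9,10}:4  {6,8,9,10}:6  {7,8,9,10}:4
  |U|=5: {2,3,7,8,9}:1  {3,7,8,9,10}:5  {4,5,6,9,10}:5  {5,6,8,9,10}:10  {6,7,8,9,10}:10
  |U|=6: {1,2,3,7,8,9}:1  {2,3,7,8,9,10}:6  {3,6,7,8,9,10}:15  {4,5,6,8,9,10}:15  {5,6,7,8,9,10}:20
  |U|=7: {0,1,2,3,7,8,9}:1  {1,2,3,7,8,9,10}:7  {2,3,6,7,8,9,10}:21  {3,5,6,7,8,9,10}:35  {4,5,6,7,8,9,10}:35
  |U|=8: {0,1,2,3,7,8,9,10}:8  {1,2,3,6,7,8,9,10}:28  {2,3,5,6,7,8,9,10}:56  {3,4,5,6,7,8,9,10}:70
  |U|=9: {0,1,2,3,6,7,8,9,10}:36  {1,2,3,5,6,7,8,9,10}:84  {2,3,4,5,6,7,8,9,10}:126
  start at 0(z): 210
  start at 4(b): 120
sum over floor = 330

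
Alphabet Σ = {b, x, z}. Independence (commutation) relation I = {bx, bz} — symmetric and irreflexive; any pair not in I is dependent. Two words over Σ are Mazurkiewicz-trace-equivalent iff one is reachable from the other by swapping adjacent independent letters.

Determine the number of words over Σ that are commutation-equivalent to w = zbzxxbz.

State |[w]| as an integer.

piece 0:z — minimal
piece 1:b — minimal
piece 2:z rests on {0:z}
piece 3:x rests on {2:z}
piece 4:x rests on {3:x}
piece 5:b rests on {1:b}
piece 6:z rests on {4:x}
minimal pieces: {0:z, 1:b}
ways to finish when only these pieces remain (= sum over removing one remaining piece with nothing left below it):
  1 left: {5}→1  {6}→1
  2 left: {1,5}→1  {4,6}→1  {5,6}→2
  3 left: {1,5,6}→3  {3,4,6}→1  {4,5,6}→3
  4 left: {1,4,5,6}→6  {2,3,4,6}→1  {3,4,5,6}→4
  5 left: {0,2,3,4,6}→1  {1,3,4,5,6}→10  {2,3,4,5,6}→5
  placing 0:z first → 15 extensions
  placing 1:b first → 6 extensions
total linear extensions = 21

21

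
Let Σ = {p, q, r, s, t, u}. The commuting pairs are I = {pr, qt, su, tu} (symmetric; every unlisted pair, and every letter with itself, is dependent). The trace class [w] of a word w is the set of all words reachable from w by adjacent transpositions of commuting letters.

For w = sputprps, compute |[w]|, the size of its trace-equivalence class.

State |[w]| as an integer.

0(s) covers ∅
1(p) covers 0:s
2(u) covers 1:p
3(t) covers 1:p
4(p) covers 2:u, 3:t
5(r) covers 2:u, 3:t
6(p) covers 4:p
7(s) covers 5:r, 6:p
floor of heap: 0:s
completions by unplaced set U, small U first (add the entries for U minus each lowest piece of U):
  |U|=1: {7}:1
  |U|=2: {5,7}:1  {6,7}:1
  |U|=3: {4,6,7}:1  {5,6,7}:2
  |U|=4: {4,5,6,7}:3
  |U|=5: {2,4,5,6,7}:3  {3,4,5,6,7}:3
  |U|=6: {2,3,4,5,6,7}:6
  start at 0(s): 6

6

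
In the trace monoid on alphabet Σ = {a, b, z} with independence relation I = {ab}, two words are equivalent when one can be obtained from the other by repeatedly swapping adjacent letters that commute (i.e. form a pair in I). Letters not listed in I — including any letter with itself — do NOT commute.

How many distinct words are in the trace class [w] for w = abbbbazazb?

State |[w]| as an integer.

drop 0:a onto floor
drop 1:b onto floor
drop 2:b onto {1:b}
drop 3:b onto {2:b}
drop 4:b onto {3:b}
drop 5:a onto {0:a}
drop 6:z onto {4:b, 5:a}
drop 7:a onto {6:z}
drop 8:z onto {7:a}
drop 9:b onto {8:z}
ground layer = {0:a, 1:b}
drop-orders for the pieces not yet dropped (sum over which currently-grounded one goes next):
  1 to go: {9} 1
  2 to go: {8,9} 1
  3 to go: {7,8,9} 1
  4 to go: {6,7,8,9} 1
  5 to go: {4,6,7,8,9} 1  {5,6,7,8,9} 1
  6 to go: {0,5,6,7,8,9} 1  {3,4,6,7,8,9} 1  {4,5,6,7,8,9} 2
  7 to go: {0,4,5,6,7,8,9} 3  {2,3,4,6,7,8,9} 1  {3,4,5,6,7,8,9} 3
  8 to go: {0,3,4,5,6,7,8,9} 6  {1,2,3,4,6,7,8,9} 1  {2,3,4,5,6,7,8,9} 4
  if 0:a drops first: 5 orders
  if 1:b drops first: 10 orders
heap linearizations: 15

15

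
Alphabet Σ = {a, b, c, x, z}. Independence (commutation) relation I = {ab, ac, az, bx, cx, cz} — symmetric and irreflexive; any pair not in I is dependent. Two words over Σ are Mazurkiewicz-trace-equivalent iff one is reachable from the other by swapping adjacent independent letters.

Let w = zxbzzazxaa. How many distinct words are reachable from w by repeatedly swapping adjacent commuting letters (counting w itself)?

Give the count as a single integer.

9

#0=z has no predecessor
#1=x depends on [0:z]
#2=b depends on [0:z]
#3=z depends on [1:x, 2:b]
#4=z depends on [3:z]
#5=a depends on [1:x]
#6=z depends on [4:z]
#7=x depends on [5:a, 6:z]
#8=a depends on [7:x]
#9=a depends on [8:a]
sources: [0:z]
N(rest) = Σ N(rest − s) over sources s of rest; N(one piece) = 1:
  size 1 → [9]=1
  size 2 → [8,9]=1
  size 3 → [7,8,9]=1
  size 4 → [5,7,8,9]=1  [6,7,8,9]=1
  size 5 → [4,6,7,8,9]=1  [5,6,7,8,9]=2
  size 6 → [3,4,6,7,8,9]=1  [4,5,6,7,8,9]=3
  size 7 → [2,3,4,6,7,8,9]=1  [3,4,5,6,7,8,9]=4
  size 8 → [1,3,4,5,6,7,8,9]=4  [2,3,4,5,6,7,8,9]=5
  first=0(z) contributes 9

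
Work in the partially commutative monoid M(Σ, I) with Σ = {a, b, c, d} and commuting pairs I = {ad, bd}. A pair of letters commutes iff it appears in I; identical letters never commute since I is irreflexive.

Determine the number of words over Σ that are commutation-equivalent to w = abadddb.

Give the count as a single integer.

drop 0:a onto floor
drop 1:b onto {0:a}
drop 2:a onto {1:b}
drop 3:d onto floor
drop 4:d onto {3:d}
drop 5:d onto {4:d}
drop 6:b onto {2:a}
ground layer = {0:a, 3:d}
drop-orders for the pieces not yet dropped (sum over which currently-grounded one goes next):
  1 to go: {5} 1  {6} 1
  2 to go: {2,6} 1  {4,5} 1  {5,6} 2
  3 to go: {1,2,6} 1  {2,5,6} 3  {3,4,5} 1  {4,5,6} 3
  4 to go: {0,1,2,6} 1  {1,2,5,6} 4  {2,4,5,6} 6  {3,4,5,6} 4
  5 to go: {0,1,2,5,6} 5  {1,2,4,5,6} 10  {2,3,4,5,6} 10
  if 0:a drops first: 20 orders
  if 3:d drops first: 15 orders
heap linearizations: 35

35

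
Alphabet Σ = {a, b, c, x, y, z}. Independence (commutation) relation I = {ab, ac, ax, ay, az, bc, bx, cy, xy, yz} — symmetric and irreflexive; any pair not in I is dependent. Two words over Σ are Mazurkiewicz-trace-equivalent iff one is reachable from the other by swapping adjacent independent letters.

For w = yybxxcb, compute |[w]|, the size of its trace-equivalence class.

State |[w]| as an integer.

#0=y has no predecessor
#1=y depends on [0:y]
#2=b depends on [1:y]
#3=x has no predecessor
#4=x depends on [3:x]
#5=c depends on [4:x]
#6=b depends on [2:b]
sources: [0:y, 3:x]
N(rest) = Σ N(rest − s) over sources s of rest; N(one piece) = 1:
  size 1 → [5]=1  [6]=1
  size 2 → [2,6]=1  [4,5]=1  [5,6]=2
  size 3 → [1,2,6]=1  [2,5,6]=3  [3,4,5]=1  [4,5,6]=3
  size 4 → [0,1,2,6]=1  [1,2,5,6]=4  [2,4,5,6]=6  [3,4,5,6]=4
  size 5 → [0,1,2,5,6]=5  [1,2,4,5,6]=10  [2,3,4,5,6]=10
  first=0(y) contributes 20
  first=3(x) contributes 15
|[w]| = 35

35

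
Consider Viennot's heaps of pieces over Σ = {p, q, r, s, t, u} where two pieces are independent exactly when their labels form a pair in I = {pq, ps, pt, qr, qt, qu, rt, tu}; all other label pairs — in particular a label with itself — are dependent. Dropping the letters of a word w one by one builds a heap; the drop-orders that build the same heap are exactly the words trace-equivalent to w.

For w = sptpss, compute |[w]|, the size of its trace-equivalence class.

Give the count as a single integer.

15

#0=s has no predecessor
#1=p has no predecessor
#2=t depends on [0:s]
#3=p depends on [1:p]
#4=s depends on [2:t]
#5=s depends on [4:s]
sources: [0:s, 1:p]
N(rest) = Σ N(rest − s) over sources s of rest; N(one piece) = 1:
  size 1 → [3]=1  [5]=1
  size 2 → [1,3]=1  [3,5]=2  [4,5]=1
  size 3 → [1,3,5]=3  [2,4,5]=1  [3,4,5]=3
  size 4 → [0,2,4,5]=1  [1,3,4,5]=6  [2,3,4,5]=4
  first=0(s) contributes 10
  first=1(p) contributes 5
|[w]| = 15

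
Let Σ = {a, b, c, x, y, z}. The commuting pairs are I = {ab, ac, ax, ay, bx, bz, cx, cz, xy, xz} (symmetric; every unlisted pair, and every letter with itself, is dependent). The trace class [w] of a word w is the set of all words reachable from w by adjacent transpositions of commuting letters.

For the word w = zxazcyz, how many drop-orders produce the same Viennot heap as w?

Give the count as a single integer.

0(z) covers ∅
1(x) covers ∅
2(a) covers 0:z
3(z) covers 2:a
4(c) covers ∅
5(y) covers 3:z, 4:c
6(z) covers 5:y
floor of heap: 0:z, 1:x, 4:c
completions by unplaced set U, small U first (add the entries for U minus each lowest piece of U):
  |U|=1: {1}:1  {6}:1
  |U|=2: {1,6}:2  {5,6}:1
  |U|=3: {1,5,6}:3  {3,5,6}:1  {4,5,6}:1
  |U|=4: {1,3,5,6}:4  {1,4,5,6}:4  {2,3,5,6}:1  {3,4,5,6}:2
  |U|=5: {0,2,3,5,6}:1  {1,2,3,5,6}:5  {1,3,4,5,6}:10  {2,3,4,5,6}:3
  start at 0(z): 18
  start at 1(x): 4
  start at 4(c): 6
sum over floor = 28

28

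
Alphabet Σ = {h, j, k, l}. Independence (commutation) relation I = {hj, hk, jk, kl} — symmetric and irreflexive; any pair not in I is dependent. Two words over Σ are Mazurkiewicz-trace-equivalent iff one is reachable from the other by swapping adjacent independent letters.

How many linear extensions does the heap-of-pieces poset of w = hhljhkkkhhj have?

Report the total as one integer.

#0=h has no predecessor
#1=h depends on [0:h]
#2=l depends on [1:h]
#3=j depends on [2:l]
#4=h depends on [2:l]
#5=k has no predecessor
#6=k depends on [5:k]
#7=k depends on [6:k]
#8=h depends on [4:h]
#9=h depends on [8:h]
#10=j depends on [3:j]
sources: [0:h, 5:k]
N(rest) = Σ N(rest − s) over sources s of rest; N(one piece) = 1:
  size 1 → [7]=1  [9]=1  [10]=1
  size 2 → [3,10]=1  [6,7]=1  [7,9]=2  [7,10]=2  [8,9]=1  [9,10]=2
  size 3 → [3,7,10]=3  [3,9,10]=3  [4,8,9]=1  [5,6,7]=1  [6,7,9]=3  [6,7,10]=3  [7,8,9]=3  [7,9,10]=6  [8,9,10]=3
  size 4 → [3,6,7,10]=6  [3,7,9,10]=12  [3,8,9,10]=6  [4,7,8,9]=4  [4,8,9,10]=4  [5,6,7,9]=4  [5,6,7,10]=4  [6,7,8,9]=6  [6,7,9,10]=12  [7,8,9,10]=12
  size 5 → [3,4,8,9,10]=10  [3,5,6,7,10]=10  [3,6,7,9,10]=30  [3,7,8,9,10]=30  [4,6,7,8,9]=10  [4,7,8,9,10]=20  [5,6,7,8,9]=10  [5,6,7,9,10]=20  [6,7,8,9,10]=30
  size 6 → [2,3,4,8,9,10]=10  [3,4,7,8,9,10]=60  [3,5,6,7,9,10]=60  [3,6,7,8,9,10]=90  [4,5,6,7,8,9]=20  [4,6,7,8,9,10]=60  [5,6,7,8,9,10]=60
  size 7 → [1,2,3,4,8,9,10]=10  [2,3,4,7,8,9,10]=70  [3,4,6,7,8,9,10]=210  [3,5,6,7,8,9,10]=210  [4,5,6,7,8,9,10]=140
  size 8 → [0,1,2,3,4,8,9,10]=10  [1,2,3,4,7,8,9,10]=80  [2,3,4,6,7,8,9,10]=280  [3,4,5,6,7,8,9,10]=560
  size 9 → [0,1,2,3,4,7,8,9,10]=90  [1,2,3,4,6,7,8,9,10]=360  [2,3,4,5,6,7,8,9,10]=840
  first=0(h) contributes 1200
  first=5(k) contributes 450
|[w]| = 1650

1650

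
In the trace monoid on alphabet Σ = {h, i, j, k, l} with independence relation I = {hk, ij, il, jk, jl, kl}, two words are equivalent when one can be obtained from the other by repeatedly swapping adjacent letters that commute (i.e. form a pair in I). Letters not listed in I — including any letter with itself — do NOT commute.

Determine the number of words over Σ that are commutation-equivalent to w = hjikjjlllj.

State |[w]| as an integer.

#0=h has no predecessor
#1=j depends on [0:h]
#2=i depends on [0:h]
#3=k depends on [2:i]
#4=j depends on [1:j]
#5=j depends on [4:j]
#6=l depends on [0:h]
#7=l depends on [6:l]
#8=l depends on [7:l]
#9=j depends on [5:j]
sources: [0:h]
N(rest) = Σ N(rest − s) over sources s of rest; N(one piece) = 1:
  size 1 → [3]=1  [8]=1  [9]=1
  size 2 → [2,3]=1  [3,8]=2  [3,9]=2  [5,9]=1  [7,8]=1  [8,9]=2
  size 3 → [2,3,8]=3  [2,3,9]=3  [3,5,9]=3  [3,7,8]=3  [3,8,9]=6  [4,5,9]=1  [5,8,9]=3  [6,7,8]=1  [7,8,9]=3
  size 4 → [1,4,5,9]=1  [2,3,5,9]=6  [2,3,7,8]=6  [2,3,8,9]=12  [3,4,5,9]=4  [3,5,8,9]=12  [3,6,7,8]=4  [3,7,8,9]=12  [4,5,8,9]=4  [5,7,8,9]=6  [6,7,8,9]=4
  size 5 → [1,3,4,5,9]=5  [1,4,5,8,9]=5  [2,3,4,5,9]=10  [2,3,5,8,9]=30  [2,3,6,7,8]=10  [2,3,7,8,9]=30  [3,4,5,8,9]=20  [3,5,7,8,9]=30  [3,6,7,8,9]=20  [4,5,7,8,9]=10  [5,6,7,8,9]=10
  size 6 → [1,2,3,4,5,9]=15  [1,3,4,5,8,9]=30  [1,4,5,7,8,9]=15  [2,3,4,5,8,9]=60  [2,3,5,7,8,9]=90  [2,3,6,7,8,9]=60  [3,4,5,7,8,9]=60  [3,5,6,7,8,9]=60  [4,5,6,7,8,9]=20
  size 7 → [1,2,3,4,5,8,9]=105  [1,3,4,5,7,8,9]=105  [1,4,5,6,7,8,9]=35  [2,3,4,5,7,8,9]=210  [2,3,5,6,7,8,9]=210  [3,4,5,6,7,8,9]=140
  size 8 → [1,2,3,4,5,7,8,9]=420  [1,3,4,5,6,7,8,9]=280  [2,3,4,5,6,7,8,9]=560
  first=0(h) contributes 1260

1260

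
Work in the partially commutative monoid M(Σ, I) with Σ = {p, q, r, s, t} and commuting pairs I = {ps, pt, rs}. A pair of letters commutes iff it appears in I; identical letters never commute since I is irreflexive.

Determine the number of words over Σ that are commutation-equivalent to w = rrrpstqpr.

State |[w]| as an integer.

9

drop 0:r onto floor
drop 1:r onto {0:r}
drop 2:r onto {1:r}
drop 3:p onto {2:r}
drop 4:s onto floor
drop 5:t onto {2:r, 4:s}
drop 6:q onto {3:p, 5:t}
drop 7:p onto {6:q}
drop 8:r onto {7:p}
ground layer = {0:r, 4:s}
drop-orders for the pieces not yet dropped (sum over which currently-grounded one goes next):
  1 to go: {8} 1
  2 to go: {7,8} 1
  3 to go: {6,7,8} 1
  4 to go: {3,6,7,8} 1  {5,6,7,8} 1
  5 to go: {3,5,6,7,8} 2  {4,5,6,7,8} 1
  6 to go: {2,3,5,6,7,8} 2  {3,4,5,6,7,8} 3
  7 to go: {1,2,3,5,6,7,8} 2  {2,3,4,5,6,7,8} 5
  if 0:r drops first: 7 orders
  if 4:s drops first: 2 orders
heap linearizations: 9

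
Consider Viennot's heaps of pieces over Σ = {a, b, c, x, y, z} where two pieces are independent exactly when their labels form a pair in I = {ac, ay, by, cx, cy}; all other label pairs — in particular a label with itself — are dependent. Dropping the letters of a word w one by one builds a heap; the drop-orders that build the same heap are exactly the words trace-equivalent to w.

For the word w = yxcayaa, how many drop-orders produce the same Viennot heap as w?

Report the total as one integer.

drop 0:y onto floor
drop 1:x onto {0:y}
drop 2:c onto floor
drop 3:a onto {1:x}
drop 4:y onto {1:x}
drop 5:a onto {3:a}
drop 6:a onto {5:a}
ground layer = {0:y, 2:c}
drop-orders for the pieces not yet dropped (sum over which currently-grounded one goes next):
  1 to go: {2} 1  {4} 1  {6} 1
  2 to go: {2,4} 2  {2,6} 2  {4,6} 2  {5,6} 1
  3 to go: {2,4,6} 6  {2,5,6} 3  {3,5,6} 1  {4,5,6} 3
  4 to go: {2,3,5,6} 4  {2,4,5,6} 12  {3,4,5,6} 4
  5 to go: {1,3,4,5,6} 4  {2,3,4,5,6} 20
  if 0:y drops first: 24 orders
  if 2:c drops first: 4 orders
heap linearizations: 28

28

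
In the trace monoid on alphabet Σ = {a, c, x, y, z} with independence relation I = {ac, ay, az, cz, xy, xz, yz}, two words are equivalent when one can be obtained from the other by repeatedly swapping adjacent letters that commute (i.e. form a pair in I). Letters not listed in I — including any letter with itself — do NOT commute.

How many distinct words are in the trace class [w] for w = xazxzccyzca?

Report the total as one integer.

825

0(x) covers ∅
1(a) covers 0:x
2(z) covers ∅
3(x) covers 1:a
4(z) covers 2:z
5(c) covers 3:x
6(c) covers 5:c
7(y) covers 6:c
8(z) covers 4:z
9(c) covers 7:y
10(a) covers 3:x
floor of heap: 0:x, 2:z
completions by unplaced set U, small U first (add the entries for U minus each lowest piece of U):
  |U|=1: {8}:1  {9}:1  {10}:1
  |U|=2: {4,8}:1  {7,9}:1  {8,9}:2  {8,10}:2  {9,10}:2
  |U|=3: {2,4,8}:1  {4,8,9}:3  {4,8,10}:3  {6,7,9}:1  {7,8,9}:3  {7,9,10}:3  {8,9,10}:6
  |U|=4: {2,4,8,9}:4  {2,4,8,10}:4  {4,7,8,9}:6  {4,8,9,10}:12  {5,6,7,9}:1  {6,7,8,9}:4  {6,7,9,10}:4  {7,8,9,10}:12
  |U|=5: {2,4,7,8,9}:10  {2,4,8,9,10}:20  {4,6,7,8,9}:10  {4,7,8,9,10}:30  {5,6,7,8,9}:5  {5,6,7,9,10}:5  {6,7,8,9,10}:20
  |U|=6: {2,4,6,7,8,9}:20  {2,4,7,8,9,10}:60  {3,5,6,7,9,10}:5  {4,5,6,7,8,9}:15  {4,6,7,8,9,10}:60  {5,6,7,8,9,10}:30
  |U|=7: {1,3,5,6,7,9,10}:5  {2,4,5,6,7,8,9}:35  {2,4,6,7,8,9,10}:140  {3,5,6,7,8,9,10}:35  {4,5,6,7,8,9,10}:105
  |U|=8: {0,1,3,5,6,7,9,10}:5  {1,3,5,6,7,8,9,10}:40  {2,4,5,6,7,8,9,10}:280  {3,4,5,6,7,8,9,10}:140
  |U|=9: {0,1,3,5,6,7,8,9,10}:45  {1,3,4,5,6,7,8,9,10}:180  {2,3,4,5,6,7,8,9,10}:420
  start at 0(x): 600
  start at 2(z): 225
sum over floor = 825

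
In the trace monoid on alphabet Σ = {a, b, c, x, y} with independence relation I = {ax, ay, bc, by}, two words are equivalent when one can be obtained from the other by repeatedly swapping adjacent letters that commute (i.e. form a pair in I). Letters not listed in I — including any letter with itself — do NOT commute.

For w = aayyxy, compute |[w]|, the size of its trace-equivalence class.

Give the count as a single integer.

drop 0:a onto floor
drop 1:a onto {0:a}
drop 2:y onto floor
drop 3:y onto {2:y}
drop 4:x onto {3:y}
drop 5:y onto {4:x}
ground layer = {0:a, 2:y}
drop-orders for the pieces not yet dropped (sum over which currently-grounded one goes next):
  1 to go: {1} 1  {5} 1
  2 to go: {0,1} 1  {1,5} 2  {4,5} 1
  3 to go: {0,1,5} 3  {1,4,5} 3  {3,4,5} 1
  4 to go: {0,1,4,5} 6  {1,3,4,5} 4  {2,3,4,5} 1
  if 0:a drops first: 5 orders
  if 2:y drops first: 10 orders
heap linearizations: 15

15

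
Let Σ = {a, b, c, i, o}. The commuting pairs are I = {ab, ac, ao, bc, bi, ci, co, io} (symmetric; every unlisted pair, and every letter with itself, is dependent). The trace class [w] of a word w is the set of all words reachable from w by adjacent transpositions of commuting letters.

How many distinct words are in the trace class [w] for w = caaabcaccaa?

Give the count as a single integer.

2310

0(c) covers ∅
1(a) covers ∅
2(a) covers 1:a
3(a) covers 2:a
4(b) covers ∅
5(c) covers 0:c
6(a) covers 3:a
7(c) covers 5:c
8(c) covers 7:c
9(a) covers 6:a
10(a) covers 9:a
floor of heap: 0:c, 1:a, 4:b
completions by unplaced set U, small U first (add the entries for U minus each lowest piece of U):
  |U|=1: {4}:1  {8}:1  {10}:1
  |U|=2: {4,8}:2  {4,10}:2  {7,8}:1  {8,10}:2  {9,10}:1
  |U|=3: {4,7,8}:3  {4,8,10}:6  {4,9,10}:3  {5,7,8}:1  {6,9,10}:1  {7,8,10}:3  {8,9,10}:3
  |U|=4: {0,5,7,8}:1  {3,6,9,10}:1  {4,5,7,8}:4  {4,6,9,10}:4  {4,7,8,10}:12  {4,8,9,10}:12  {5,7,8,10}:4  {6,8,9,10}:4  {7,8,9,10}:6
  |U|=5: {0,4,5,7,8}:5  {0,5,7,8,10}:5  {2,3,6,9,10}:1  {3,4,6,9,10}:5  {3,6,8,9,10}:5  {4,5,7,8,10}:20  {4,6,8,9,10}:20  {4,7,8,9,10}:30  {5,7,8,9,10}:10  {6,7,8,9,10}:10
  |U|=6: {0,4,5,7,8,10}:30  {0,5,7,8,9,10}:15  {1,2,3,6,9,10}:1  {2,3,4,6,9,10}:6  {2,3,6,8,9,10}:6  {3,4,6,8,9,10}:30  {3,6,7,8,9,10}:15  {4,5,7,8,9,10}:60  {4,6,7,8,9,10}:60  {5,6,7,8,9,10}:20
  |U|=7: {0,4,5,7,8,9,10}:105  {0,5,6,7,8,9,10}:35  {1,2,3,4,6,9,10}:7  {1,2,3,6,8,9,10}:7  {2,3,4,6,8,9,10}:42  {2,3,6,7,8,9,10}:21  {3,4,6,7,8,9,10}:105  {3,5,6,7,8,9,10}:35  {4,5,6,7,8,9,10}:140
  |U|=8: {0,3,5,6,7,8,9,10}:70  {0,4,5,6,7,8,9,10}:280  {1,2,3,4,6,8,9,10}:56  {1,2,3,6,7,8,9,10}:28  {2,3,4,6,7,8,9,10}:168  {2,3,5,6,7,8,9,10}:56  {3,4,5,6,7,8,9,10}:280
  |U|=9: {0,2,3,5,6,7,8,9,10}:126  {0,3,4,5,6,7,8,9,10}:630  {1,2,3,4,6,7,8,9,10}:252  {1,2,3,5,6,7,8,9,10}:84  {2,3,4,5,6,7,8,9,10}:504
  start at 0(c): 840
  start at 1(a): 1260
  start at 4(b): 210
sum over floor = 2310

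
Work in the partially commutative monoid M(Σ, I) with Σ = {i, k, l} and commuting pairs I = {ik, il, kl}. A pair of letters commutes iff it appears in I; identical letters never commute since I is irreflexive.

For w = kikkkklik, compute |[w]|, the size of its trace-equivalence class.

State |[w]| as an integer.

0(k) covers ∅
1(i) covers ∅
2(k) covers 0:k
3(k) covers 2:k
4(k) covers 3:k
5(k) covers 4:k
6(l) covers ∅
7(i) covers 1:i
8(k) covers 5:k
floor of heap: 0:k, 1:i, 6:l
completions by unplaced set U, small U first (add the entries for U minus each lowest piece of U):
  |U|=1: {6}:1  {7}:1  {8}:1
  |U|=2: {1,7}:1  {5,8}:1  {6,7}:2  {6,8}:2  {7,8}:2
  |U|=3: {1,6,7}:3  {1,7,8}:3  {4,5,8}:1  {5,6,8}:3  {5,7,8}:3  {6,7,8}:6
  |U|=4: {1,5,7,8}:6  {1,6,7,8}:12  {3,4,5,8}:1  {4,5,6,8}:4  {4,5,7,8}:4  {5,6,7,8}:12
  |U|=5: {1,4,5,7,8}:10  {1,5,6,7,8}:30  {2,3,4,5,8}:1  {3,4,5,6,8}:5  {3,4,5,7,8}:5  {4,5,6,7,8}:20
  |U|=6: {0,2,3,4,5,8}:1  {1,3,4,5,7,8}:15  {1,4,5,6,7,8}:60  {2,3,4,5,6,8}:6  {2,3,4,5,7,8}:6  {3,4,5,6,7,8}:30
  |U|=7: {0,2,3,4,5,6,8}:7  {0,2,3,4,5,7,8}:7  {1,2,3,4,5,7,8}:21  {1,3,4,5,6,7,8}:105  {2,3,4,5,6,7,8}:42
  start at 0(k): 168
  start at 1(i): 56
  start at 6(l): 28
sum over floor = 252

252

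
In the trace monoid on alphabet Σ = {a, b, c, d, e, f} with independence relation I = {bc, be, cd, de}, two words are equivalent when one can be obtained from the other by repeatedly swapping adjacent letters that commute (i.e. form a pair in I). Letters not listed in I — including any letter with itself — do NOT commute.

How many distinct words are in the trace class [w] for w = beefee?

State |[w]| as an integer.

0(b) covers ∅
1(e) covers ∅
2(e) covers 1:e
3(f) covers 0:b, 2:e
4(e) covers 3:f
5(e) covers 4:e
floor of heap: 0:b, 1:e
completions by unplaced set U, small U first (add the entries for U minus each lowest piece of U):
  |U|=1: {5}:1
  |U|=2: {4,5}:1
  |U|=3: {3,4,5}:1
  |U|=4: {0,3,4,5}:1  {2,3,4,5}:1
  start at 0(b): 1
  start at 1(e): 2
sum over floor = 3

3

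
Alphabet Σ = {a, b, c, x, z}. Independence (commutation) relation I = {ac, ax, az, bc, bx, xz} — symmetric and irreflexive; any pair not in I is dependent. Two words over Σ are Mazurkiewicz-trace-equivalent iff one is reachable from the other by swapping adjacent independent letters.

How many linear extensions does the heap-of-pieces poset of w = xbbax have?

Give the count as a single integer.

10

piece 0:x — minimal
piece 1:b — minimal
piece 2:b rests on {1:b}
piece 3:a rests on {2:b}
piece 4:x rests on {0:x}
minimal pieces: {0:x, 1:b}
ways to finish when only these pieces remain (= sum over removing one remaining piece with nothing left below it):
  1 left: {3}→1  {4}→1
  2 left: {0,4}→1  {2,3}→1  {3,4}→2
  3 left: {0,3,4}→3  {1,2,3}→1  {2,3,4}→3
  placing 0:x first → 4 extensions
  placing 1:b first → 6 extensions
total linear extensions = 10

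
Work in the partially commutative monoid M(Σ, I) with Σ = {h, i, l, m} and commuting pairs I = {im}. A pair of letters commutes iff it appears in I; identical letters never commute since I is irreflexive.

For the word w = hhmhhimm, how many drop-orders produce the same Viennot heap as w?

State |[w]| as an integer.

#0=h has no predecessor
#1=h depends on [0:h]
#2=m depends on [1:h]
#3=h depends on [2:m]
#4=h depends on [3:h]
#5=i depends on [4:h]
#6=m depends on [4:h]
#7=m depends on [6:m]
sources: [0:h]
N(rest) = Σ N(rest − s) over sources s of rest; N(one piece) = 1:
  size 1 → [5]=1  [7]=1
  size 2 → [5,7]=2  [6,7]=1
  size 3 → [5,6,7]=3
  size 4 → [4,5,6,7]=3
  size 5 → [3,4,5,6,7]=3
  size 6 → [2,3,4,5,6,7]=3
  first=0(h) contributes 3

3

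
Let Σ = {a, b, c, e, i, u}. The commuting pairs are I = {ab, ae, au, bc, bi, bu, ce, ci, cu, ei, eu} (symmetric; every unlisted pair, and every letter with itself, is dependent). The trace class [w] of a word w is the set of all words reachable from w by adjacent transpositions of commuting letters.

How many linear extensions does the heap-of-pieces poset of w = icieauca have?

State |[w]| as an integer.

drop 0:i onto floor
drop 1:c onto floor
drop 2:i onto {0:i}
drop 3:e onto floor
drop 4:a onto {1:c, 2:i}
drop 5:u onto {2:i}
drop 6:c onto {4:a}
drop 7:a onto {6:c}
ground layer = {0:i, 1:c, 3:e}
drop-orders for the pieces not yet dropped (sum over which currently-grounded one goes next):
  1 to go: {3} 1  {5} 1  {7} 1
  2 to go: {3,5} 2  {3,7} 2  {5,7} 2  {6,7} 1
  3 to go: {3,5,7} 6  {3,6,7} 3  {4,6,7} 1  {5,6,7} 3
  4 to go: {1,4,6,7} 1  {3,4,6,7} 4  {3,5,6,7} 12  {4,5,6,7} 4
  5 to go: {1,3,4,6,7} 5  {1,4,5,6,7} 5  {2,4,5,6,7} 4  {3,4,5,6,7} 20
  6 to go: {0,2,4,5,6,7} 4  {1,2,4,5,6,7} 9  {1,3,4,5,6,7} 30  {2,3,4,5,6,7} 24
  if 0:i drops first: 63 orders
  if 1:c drops first: 28 orders
  if 3:e drops first: 13 orders
heap linearizations: 104

104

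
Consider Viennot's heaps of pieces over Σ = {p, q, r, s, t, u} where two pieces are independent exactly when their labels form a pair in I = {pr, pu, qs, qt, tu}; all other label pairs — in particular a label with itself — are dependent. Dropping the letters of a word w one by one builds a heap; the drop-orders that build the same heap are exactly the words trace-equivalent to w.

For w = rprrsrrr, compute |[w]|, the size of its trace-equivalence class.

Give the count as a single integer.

4

0(r) covers ∅
1(p) covers ∅
2(r) covers 0:r
3(r) covers 2:r
4(s) covers 1:p, 3:r
5(r) covers 4:s
6(r) covers 5:r
7(r) covers 6:r
floor of heap: 0:r, 1:p
completions by unplaced set U, small U first (add the entries for U minus each lowest piece of U):
  |U|=1: {7}:1
  |U|=2: {6,7}:1
  |U|=3: {5,6,7}:1
  |U|=4: {4,5,6,7}:1
  |U|=5: {1,4,5,6,7}:1  {3,4,5,6,7}:1
  |U|=6: {1,3,4,5,6,7}:2  {2,3,4,5,6,7}:1
  start at 0(r): 3
  start at 1(p): 1
sum over floor = 4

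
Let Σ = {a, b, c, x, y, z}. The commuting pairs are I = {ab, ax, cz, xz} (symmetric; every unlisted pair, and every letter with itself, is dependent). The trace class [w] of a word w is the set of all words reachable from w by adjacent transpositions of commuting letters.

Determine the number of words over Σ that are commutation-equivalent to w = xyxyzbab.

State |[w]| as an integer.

3

#0=x has no predecessor
#1=y depends on [0:x]
#2=x depends on [1:y]
#3=y depends on [2:x]
#4=z depends on [3:y]
#5=b depends on [4:z]
#6=a depends on [4:z]
#7=b depends on [5:b]
sources: [0:x]
N(rest) = Σ N(rest − s) over sources s of rest; N(one piece) = 1:
  size 1 → [6]=1  [7]=1
  size 2 → [5,7]=1  [6,7]=2
  size 3 → [5,6,7]=3
  size 4 → [4,5,6,7]=3
  size 5 → [3,4,5,6,7]=3
  size 6 → [2,3,4,5,6,7]=3
  first=0(x) contributes 3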